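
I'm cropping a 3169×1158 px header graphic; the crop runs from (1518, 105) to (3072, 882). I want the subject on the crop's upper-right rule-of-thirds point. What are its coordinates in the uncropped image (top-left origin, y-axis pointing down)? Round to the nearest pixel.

x = 2554 px, y = 364 px

Crop width = 3072 − 1518 = 1554 px; one third is 518.00 px.
Crop height = 882 − 105 = 777 px; one third is 259.00 px.
The upper-right point is two-thirds across and one-third down within the crop:
x = 1518 + 2 × 518.00 ≈ 2554; y = 105 + 1 × 259.00 ≈ 364.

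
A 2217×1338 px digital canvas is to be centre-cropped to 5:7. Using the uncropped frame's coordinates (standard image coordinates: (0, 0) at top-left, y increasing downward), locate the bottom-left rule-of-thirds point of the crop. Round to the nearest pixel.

2217/1338 > 5/7, so the 5:7 crop keeps the full height 1338 and trims width to 1338 × 5/7 = 955.71 px.
Left offset = (2217 − 955.71)/2 = 630.64 px; top offset = 0.
Bottom-left is one-third across and two-thirds down within the crop:
x = 630.64 + 1 × 955.71/3 ≈ 949; y = 0.00 + 2 × 1338.00/3 ≈ 892.

x = 949 px, y = 892 px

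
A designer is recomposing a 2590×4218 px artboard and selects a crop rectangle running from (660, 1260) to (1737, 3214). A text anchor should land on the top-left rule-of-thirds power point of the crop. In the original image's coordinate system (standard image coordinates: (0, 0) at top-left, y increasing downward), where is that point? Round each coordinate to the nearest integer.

Crop width = 1737 − 660 = 1077 px; one third is 359.00 px.
Crop height = 3214 − 1260 = 1954 px; one third is 651.33 px.
The top-left point is one-third across and one-third down within the crop:
x = 660 + 1 × 359.00 ≈ 1019; y = 1260 + 1 × 651.33 ≈ 1911.

(1019, 1911)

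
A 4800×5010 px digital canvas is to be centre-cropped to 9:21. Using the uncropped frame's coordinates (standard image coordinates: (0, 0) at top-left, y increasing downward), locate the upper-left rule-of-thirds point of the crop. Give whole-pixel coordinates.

4800/5010 > 9/21, so the 9:21 crop keeps the full height 5010 and trims width to 5010 × 9/21 = 2147.14 px.
Left offset = (4800 − 2147.14)/2 = 1326.43 px; top offset = 0.
Upper-left is one-third across and one-third down within the crop:
x = 1326.43 + 1 × 2147.14/3 ≈ 2042; y = 0.00 + 1 × 5010.00/3 ≈ 1670.

(2042, 1670)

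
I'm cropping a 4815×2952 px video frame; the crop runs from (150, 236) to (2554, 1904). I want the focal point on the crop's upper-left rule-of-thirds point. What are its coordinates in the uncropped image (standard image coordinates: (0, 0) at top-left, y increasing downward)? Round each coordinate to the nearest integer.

(951, 792)

Crop width = 2554 − 150 = 2404 px; one third is 801.33 px.
Crop height = 1904 − 236 = 1668 px; one third is 556.00 px.
The upper-left point is one-third across and one-third down within the crop:
x = 150 + 1 × 801.33 ≈ 951; y = 236 + 1 × 556.00 ≈ 792.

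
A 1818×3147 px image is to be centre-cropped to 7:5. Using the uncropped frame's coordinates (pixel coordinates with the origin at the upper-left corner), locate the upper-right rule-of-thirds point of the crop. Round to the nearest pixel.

(1212, 1357)

1818/3147 < 7/5, so the 7:5 crop keeps the full width 1818 and trims height to 1818 × 5/7 = 1298.57 px.
Top offset = (3147 − 1298.57)/2 = 924.21 px; left offset = 0.
Upper-right is two-thirds across and one-third down within the crop:
x = 0.00 + 2 × 1818.00/3 ≈ 1212; y = 924.21 + 1 × 1298.57/3 ≈ 1357.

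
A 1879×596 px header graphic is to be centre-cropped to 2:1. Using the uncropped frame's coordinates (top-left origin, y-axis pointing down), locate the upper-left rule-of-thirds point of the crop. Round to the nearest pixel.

1879/596 > 2/1, so the 2:1 crop keeps the full height 596 and trims width to 596 × 2/1 = 1192.00 px.
Left offset = (1879 − 1192.00)/2 = 343.50 px; top offset = 0.
Upper-left is one-third across and one-third down within the crop:
x = 343.50 + 1 × 1192.00/3 ≈ 741; y = 0.00 + 1 × 596.00/3 ≈ 199.

x = 741 px, y = 199 px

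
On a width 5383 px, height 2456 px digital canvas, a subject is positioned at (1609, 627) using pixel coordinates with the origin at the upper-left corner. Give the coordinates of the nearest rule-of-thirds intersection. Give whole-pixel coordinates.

Third lines: x ∈ {1794, 3589}, y ∈ {819, 1637}.
1609 is closer to x = 1794; 627 is closer to y = 819.
So the nearest intersection is the upper-left power point.

(1794, 819)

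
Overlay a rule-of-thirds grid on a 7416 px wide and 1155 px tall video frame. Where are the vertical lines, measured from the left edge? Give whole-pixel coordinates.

7416 / 3 = 2472, so the vertical lines sit at one and two thirds of 7416.

x = 2472 px and x = 4944 px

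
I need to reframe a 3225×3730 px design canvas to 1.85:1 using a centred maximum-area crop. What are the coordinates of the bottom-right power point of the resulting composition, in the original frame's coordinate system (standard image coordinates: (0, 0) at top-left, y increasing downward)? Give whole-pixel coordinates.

(2150, 2156)

3225/3730 < 1.85/1, so the 1.85:1 crop keeps the full width 3225 and trims height to 3225 × 1/1.85 = 1743.24 px.
Top offset = (3730 − 1743.24)/2 = 993.38 px; left offset = 0.
Bottom-right is two-thirds across and two-thirds down within the crop:
x = 0.00 + 2 × 3225.00/3 ≈ 2150; y = 993.38 + 2 × 1743.24/3 ≈ 2156.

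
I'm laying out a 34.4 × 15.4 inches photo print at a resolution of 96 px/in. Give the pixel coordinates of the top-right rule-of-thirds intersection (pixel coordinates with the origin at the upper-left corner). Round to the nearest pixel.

(2202, 493)

In pixels the canvas is 34.4 × 96 = 3302.4 wide and 15.4 × 96 = 1478.4 tall.
The top-right point is two-thirds across and one-third down:
x = 2 × 3302.4/3 ≈ 2202; y = 1 × 1478.4/3 ≈ 493.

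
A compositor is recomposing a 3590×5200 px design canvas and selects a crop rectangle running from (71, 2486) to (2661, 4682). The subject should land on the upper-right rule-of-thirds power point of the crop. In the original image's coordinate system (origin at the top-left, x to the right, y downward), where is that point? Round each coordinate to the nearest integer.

x = 1798 px, y = 3218 px

Crop width = 2661 − 71 = 2590 px; one third is 863.33 px.
Crop height = 4682 − 2486 = 2196 px; one third is 732.00 px.
The upper-right point is two-thirds across and one-third down within the crop:
x = 71 + 2 × 863.33 ≈ 1798; y = 2486 + 1 × 732.00 ≈ 3218.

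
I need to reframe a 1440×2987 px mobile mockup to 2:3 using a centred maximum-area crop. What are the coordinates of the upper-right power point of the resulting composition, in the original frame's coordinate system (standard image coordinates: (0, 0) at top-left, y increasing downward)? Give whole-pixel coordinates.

x = 960 px, y = 1134 px

1440/2987 < 2/3, so the 2:3 crop keeps the full width 1440 and trims height to 1440 × 3/2 = 2160.00 px.
Top offset = (2987 − 2160.00)/2 = 413.50 px; left offset = 0.
Upper-right is two-thirds across and one-third down within the crop:
x = 0.00 + 2 × 1440.00/3 ≈ 960; y = 413.50 + 1 × 2160.00/3 ≈ 1134.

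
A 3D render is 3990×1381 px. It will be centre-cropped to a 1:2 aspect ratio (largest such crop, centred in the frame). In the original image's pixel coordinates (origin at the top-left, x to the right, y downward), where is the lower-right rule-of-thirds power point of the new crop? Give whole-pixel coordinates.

x = 2110 px, y = 921 px

3990/1381 > 1/2, so the 1:2 crop keeps the full height 1381 and trims width to 1381 × 1/2 = 690.50 px.
Left offset = (3990 − 690.50)/2 = 1649.75 px; top offset = 0.
Lower-right is two-thirds across and two-thirds down within the crop:
x = 1649.75 + 2 × 690.50/3 ≈ 2110; y = 0.00 + 2 × 1381.00/3 ≈ 921.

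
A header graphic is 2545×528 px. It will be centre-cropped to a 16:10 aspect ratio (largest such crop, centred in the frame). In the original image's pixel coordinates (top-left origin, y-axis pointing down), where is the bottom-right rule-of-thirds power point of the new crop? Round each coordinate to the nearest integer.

2545/528 > 16/10, so the 16:10 crop keeps the full height 528 and trims width to 528 × 16/10 = 844.80 px.
Left offset = (2545 − 844.80)/2 = 850.10 px; top offset = 0.
Bottom-right is two-thirds across and two-thirds down within the crop:
x = 850.10 + 2 × 844.80/3 ≈ 1413; y = 0.00 + 2 × 528.00/3 ≈ 352.

x = 1413 px, y = 352 px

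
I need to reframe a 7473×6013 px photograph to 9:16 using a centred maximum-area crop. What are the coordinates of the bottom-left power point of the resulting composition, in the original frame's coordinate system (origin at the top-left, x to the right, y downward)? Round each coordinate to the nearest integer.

x = 3173 px, y = 4009 px

7473/6013 > 9/16, so the 9:16 crop keeps the full height 6013 and trims width to 6013 × 9/16 = 3382.31 px.
Left offset = (7473 − 3382.31)/2 = 2045.34 px; top offset = 0.
Bottom-left is one-third across and two-thirds down within the crop:
x = 2045.34 + 1 × 3382.31/3 ≈ 3173; y = 0.00 + 2 × 6013.00/3 ≈ 4009.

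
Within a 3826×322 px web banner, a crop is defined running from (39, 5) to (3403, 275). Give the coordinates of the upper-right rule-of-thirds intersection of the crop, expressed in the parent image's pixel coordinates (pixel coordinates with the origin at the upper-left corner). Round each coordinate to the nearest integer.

x = 2282 px, y = 95 px

Crop width = 3403 − 39 = 3364 px; one third is 1121.33 px.
Crop height = 275 − 5 = 270 px; one third is 90.00 px.
The upper-right point is two-thirds across and one-third down within the crop:
x = 39 + 2 × 1121.33 ≈ 2282; y = 5 + 1 × 90.00 ≈ 95.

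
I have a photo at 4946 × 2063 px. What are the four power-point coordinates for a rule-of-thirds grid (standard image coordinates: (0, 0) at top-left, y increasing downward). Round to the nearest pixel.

One third of 4946 is 1648.67; one third of 2063 is 687.67.
Vertical third lines at x = 1649 and x = 3297; horizontal third lines at y = 688 and y = 1375.

(1649, 688), (3297, 688), (1649, 1375), (3297, 1375)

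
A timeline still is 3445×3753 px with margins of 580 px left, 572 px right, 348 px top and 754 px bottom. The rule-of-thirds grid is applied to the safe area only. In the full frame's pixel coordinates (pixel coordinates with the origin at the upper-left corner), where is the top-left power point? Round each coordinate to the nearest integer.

Content width = 3445 − 580 − 572 = 2293 px; content height = 3753 − 348 − 754 = 2651 px.
Top-left is one-third across and one-third down within the safe area.
x = 580 + 1 × 2293/3 = 580 + 764.33 ≈ 1344
y = 348 + 1 × 2651/3 = 348 + 883.67 ≈ 1232

(1344, 1232)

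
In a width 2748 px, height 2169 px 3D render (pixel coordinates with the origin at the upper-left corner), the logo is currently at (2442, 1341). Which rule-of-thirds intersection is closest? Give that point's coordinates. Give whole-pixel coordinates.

(1832, 1446)

Third lines: x ∈ {916, 1832}, y ∈ {723, 1446}.
2442 is closer to x = 1832; 1341 is closer to y = 1446.
So the nearest intersection is the lower-right power point.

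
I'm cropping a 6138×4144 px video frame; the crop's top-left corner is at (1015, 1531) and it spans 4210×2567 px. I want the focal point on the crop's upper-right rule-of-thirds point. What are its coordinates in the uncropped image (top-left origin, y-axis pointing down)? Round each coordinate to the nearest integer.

(3822, 2387)

One third of the crop width 4210 is 1403.33 px.
One third of the crop height 2567 is 855.67 px.
The upper-right point is two-thirds across and one-third down within the crop:
x = 1015 + 2 × 1403.33 ≈ 3822; y = 1531 + 1 × 855.67 ≈ 2387.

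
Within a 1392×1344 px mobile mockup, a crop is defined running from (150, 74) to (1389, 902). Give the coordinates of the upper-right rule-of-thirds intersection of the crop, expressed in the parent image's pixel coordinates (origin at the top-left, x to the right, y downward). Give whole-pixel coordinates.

Crop width = 1389 − 150 = 1239 px; one third is 413.00 px.
Crop height = 902 − 74 = 828 px; one third is 276.00 px.
The upper-right point is two-thirds across and one-third down within the crop:
x = 150 + 2 × 413.00 ≈ 976; y = 74 + 1 × 276.00 ≈ 350.

(976, 350)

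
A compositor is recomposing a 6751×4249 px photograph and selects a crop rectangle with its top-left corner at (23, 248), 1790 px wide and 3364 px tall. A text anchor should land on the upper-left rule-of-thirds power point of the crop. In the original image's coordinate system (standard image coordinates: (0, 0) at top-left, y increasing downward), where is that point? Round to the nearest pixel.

x = 620 px, y = 1369 px

One third of the crop width 1790 is 596.67 px.
One third of the crop height 3364 is 1121.33 px.
The upper-left point is one-third across and one-third down within the crop:
x = 23 + 1 × 596.67 ≈ 620; y = 248 + 1 × 1121.33 ≈ 1369.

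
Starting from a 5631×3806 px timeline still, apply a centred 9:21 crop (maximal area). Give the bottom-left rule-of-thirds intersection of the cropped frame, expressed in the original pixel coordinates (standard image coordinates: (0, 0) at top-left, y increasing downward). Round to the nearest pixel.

x = 2544 px, y = 2537 px

5631/3806 > 9/21, so the 9:21 crop keeps the full height 3806 and trims width to 3806 × 9/21 = 1631.14 px.
Left offset = (5631 − 1631.14)/2 = 1999.93 px; top offset = 0.
Bottom-left is one-third across and two-thirds down within the crop:
x = 1999.93 + 1 × 1631.14/3 ≈ 2544; y = 0.00 + 2 × 3806.00/3 ≈ 2537.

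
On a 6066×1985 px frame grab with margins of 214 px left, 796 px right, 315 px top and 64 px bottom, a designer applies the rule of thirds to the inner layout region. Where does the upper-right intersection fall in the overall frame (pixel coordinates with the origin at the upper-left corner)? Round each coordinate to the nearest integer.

Content width = 6066 − 214 − 796 = 5056 px; content height = 1985 − 315 − 64 = 1606 px.
Upper-right is two-thirds across and one-third down within the inner layout region.
x = 214 + 2 × 5056/3 = 214 + 3370.67 ≈ 3585
y = 315 + 1 × 1606/3 = 315 + 535.33 ≈ 850

(3585, 850)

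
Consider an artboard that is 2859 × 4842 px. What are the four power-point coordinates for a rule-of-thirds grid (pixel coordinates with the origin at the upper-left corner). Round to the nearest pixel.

One third of 2859 is 953; one third of 4842 is 1614.
Vertical third lines at x = 953 and x = 1906; horizontal third lines at y = 1614 and y = 3228.

(953, 1614), (1906, 1614), (953, 3228), (1906, 3228)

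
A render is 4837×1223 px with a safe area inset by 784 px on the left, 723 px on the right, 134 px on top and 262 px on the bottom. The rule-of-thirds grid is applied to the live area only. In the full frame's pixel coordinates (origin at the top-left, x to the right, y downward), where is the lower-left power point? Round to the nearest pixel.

(1894, 685)

Content width = 4837 − 784 − 723 = 3330 px; content height = 1223 − 134 − 262 = 827 px.
Lower-left is one-third across and two-thirds down within the live area.
x = 784 + 1 × 3330/3 = 784 + 1110.00 ≈ 1894
y = 134 + 2 × 827/3 = 134 + 551.33 ≈ 685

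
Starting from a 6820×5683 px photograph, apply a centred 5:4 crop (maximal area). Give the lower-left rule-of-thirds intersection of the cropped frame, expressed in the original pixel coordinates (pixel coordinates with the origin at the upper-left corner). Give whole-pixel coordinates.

(2273, 3751)

6820/5683 < 5/4, so the 5:4 crop keeps the full width 6820 and trims height to 6820 × 4/5 = 5456.00 px.
Top offset = (5683 − 5456.00)/2 = 113.50 px; left offset = 0.
Lower-left is one-third across and two-thirds down within the crop:
x = 0.00 + 1 × 6820.00/3 ≈ 2273; y = 113.50 + 2 × 5456.00/3 ≈ 3751.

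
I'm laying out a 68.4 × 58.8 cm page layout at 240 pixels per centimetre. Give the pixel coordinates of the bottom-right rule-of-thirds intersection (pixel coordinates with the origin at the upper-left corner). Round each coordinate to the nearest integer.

In pixels the canvas is 68.4 × 240 = 16416 wide and 58.8 × 240 = 14112 tall.
The bottom-right point is two-thirds across and two-thirds down:
x = 2 × 16416/3 ≈ 10944; y = 2 × 14112/3 ≈ 9408.

x = 10944 px, y = 9408 px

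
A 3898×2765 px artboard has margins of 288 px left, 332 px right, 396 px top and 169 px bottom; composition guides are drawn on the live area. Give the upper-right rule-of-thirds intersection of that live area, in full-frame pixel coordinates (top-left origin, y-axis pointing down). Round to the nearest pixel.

Content width = 3898 − 288 − 332 = 3278 px; content height = 2765 − 396 − 169 = 2200 px.
Upper-right is two-thirds across and one-third down within the live area.
x = 288 + 2 × 3278/3 = 288 + 2185.33 ≈ 2473
y = 396 + 1 × 2200/3 = 396 + 733.33 ≈ 1129

(2473, 1129)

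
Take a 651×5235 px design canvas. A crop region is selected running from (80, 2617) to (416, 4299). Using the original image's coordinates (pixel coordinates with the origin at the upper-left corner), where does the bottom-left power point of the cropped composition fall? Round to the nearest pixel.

x = 192 px, y = 3738 px

Crop width = 416 − 80 = 336 px; one third is 112.00 px.
Crop height = 4299 − 2617 = 1682 px; one third is 560.67 px.
The bottom-left point is one-third across and two-thirds down within the crop:
x = 80 + 1 × 112.00 ≈ 192; y = 2617 + 2 × 560.67 ≈ 3738.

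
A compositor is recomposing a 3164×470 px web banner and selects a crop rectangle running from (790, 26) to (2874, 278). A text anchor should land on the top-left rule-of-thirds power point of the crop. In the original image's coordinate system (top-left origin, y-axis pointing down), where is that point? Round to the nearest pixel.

x = 1485 px, y = 110 px

Crop width = 2874 − 790 = 2084 px; one third is 694.67 px.
Crop height = 278 − 26 = 252 px; one third is 84.00 px.
The top-left point is one-third across and one-third down within the crop:
x = 790 + 1 × 694.67 ≈ 1485; y = 26 + 1 × 84.00 ≈ 110.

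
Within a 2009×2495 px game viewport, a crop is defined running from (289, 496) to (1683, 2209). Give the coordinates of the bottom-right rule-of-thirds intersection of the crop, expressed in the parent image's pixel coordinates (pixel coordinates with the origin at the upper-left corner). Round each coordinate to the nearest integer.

x = 1218 px, y = 1638 px

Crop width = 1683 − 289 = 1394 px; one third is 464.67 px.
Crop height = 2209 − 496 = 1713 px; one third is 571.00 px.
The bottom-right point is two-thirds across and two-thirds down within the crop:
x = 289 + 2 × 464.67 ≈ 1218; y = 496 + 2 × 571.00 ≈ 1638.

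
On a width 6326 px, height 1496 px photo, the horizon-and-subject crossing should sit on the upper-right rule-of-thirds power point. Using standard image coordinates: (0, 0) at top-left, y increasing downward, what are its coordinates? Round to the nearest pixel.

x = 4217 px, y = 499 px

The upper-right point sits two-thirds of the way across and one-third of the way down.
x = 2 × 6326/3 ≈ 4217; y = 1 × 1496/3 ≈ 499.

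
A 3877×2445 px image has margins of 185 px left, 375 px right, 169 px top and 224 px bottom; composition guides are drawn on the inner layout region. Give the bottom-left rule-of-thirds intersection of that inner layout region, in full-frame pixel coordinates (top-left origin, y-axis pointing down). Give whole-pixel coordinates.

(1291, 1537)

Content width = 3877 − 185 − 375 = 3317 px; content height = 2445 − 169 − 224 = 2052 px.
Bottom-left is one-third across and two-thirds down within the inner layout region.
x = 185 + 1 × 3317/3 = 185 + 1105.67 ≈ 1291
y = 169 + 2 × 2052/3 = 169 + 1368.00 ≈ 1537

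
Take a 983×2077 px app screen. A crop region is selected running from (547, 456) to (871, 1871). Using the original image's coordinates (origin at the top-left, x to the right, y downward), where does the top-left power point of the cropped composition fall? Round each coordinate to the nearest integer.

Crop width = 871 − 547 = 324 px; one third is 108.00 px.
Crop height = 1871 − 456 = 1415 px; one third is 471.67 px.
The top-left point is one-third across and one-third down within the crop:
x = 547 + 1 × 108.00 ≈ 655; y = 456 + 1 × 471.67 ≈ 928.

x = 655 px, y = 928 px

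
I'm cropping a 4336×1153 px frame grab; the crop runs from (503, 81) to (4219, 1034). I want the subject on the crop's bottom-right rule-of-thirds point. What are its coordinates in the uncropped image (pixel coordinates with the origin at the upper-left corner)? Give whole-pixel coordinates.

Crop width = 4219 − 503 = 3716 px; one third is 1238.67 px.
Crop height = 1034 − 81 = 953 px; one third is 317.67 px.
The bottom-right point is two-thirds across and two-thirds down within the crop:
x = 503 + 2 × 1238.67 ≈ 2980; y = 81 + 2 × 317.67 ≈ 716.

(2980, 716)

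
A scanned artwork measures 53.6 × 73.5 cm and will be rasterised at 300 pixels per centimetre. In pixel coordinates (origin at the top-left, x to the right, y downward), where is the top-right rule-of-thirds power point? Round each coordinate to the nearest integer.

(10720, 7350)

In pixels the canvas is 53.6 × 300 = 16080 wide and 73.5 × 300 = 22050 tall.
The top-right point is two-thirds across and one-third down:
x = 2 × 16080/3 ≈ 10720; y = 1 × 22050/3 ≈ 7350.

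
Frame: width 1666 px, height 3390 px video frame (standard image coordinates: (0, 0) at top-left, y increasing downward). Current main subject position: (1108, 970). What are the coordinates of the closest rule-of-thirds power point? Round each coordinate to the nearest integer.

(1111, 1130)

Third lines: x ∈ {555, 1111}, y ∈ {1130, 2260}.
1108 is closer to x = 1111; 970 is closer to y = 1130.
So the nearest intersection is the upper-right power point.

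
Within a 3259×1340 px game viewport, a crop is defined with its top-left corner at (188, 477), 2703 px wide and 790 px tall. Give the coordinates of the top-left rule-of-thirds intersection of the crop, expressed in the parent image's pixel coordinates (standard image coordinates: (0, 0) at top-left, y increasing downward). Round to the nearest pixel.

(1089, 740)

One third of the crop width 2703 is 901.00 px.
One third of the crop height 790 is 263.33 px.
The top-left point is one-third across and one-third down within the crop:
x = 188 + 1 × 901.00 ≈ 1089; y = 477 + 1 × 263.33 ≈ 740.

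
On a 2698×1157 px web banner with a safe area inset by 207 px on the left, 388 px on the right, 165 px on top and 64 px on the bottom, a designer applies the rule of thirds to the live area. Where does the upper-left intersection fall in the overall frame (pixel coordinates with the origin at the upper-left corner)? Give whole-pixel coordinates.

Content width = 2698 − 207 − 388 = 2103 px; content height = 1157 − 165 − 64 = 928 px.
Upper-left is one-third across and one-third down within the live area.
x = 207 + 1 × 2103/3 = 207 + 701.00 ≈ 908
y = 165 + 1 × 928/3 = 165 + 309.33 ≈ 474

x = 908 px, y = 474 px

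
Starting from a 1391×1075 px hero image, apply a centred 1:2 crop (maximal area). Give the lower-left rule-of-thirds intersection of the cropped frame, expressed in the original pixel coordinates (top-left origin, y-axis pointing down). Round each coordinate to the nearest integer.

1391/1075 > 1/2, so the 1:2 crop keeps the full height 1075 and trims width to 1075 × 1/2 = 537.50 px.
Left offset = (1391 − 537.50)/2 = 426.75 px; top offset = 0.
Lower-left is one-third across and two-thirds down within the crop:
x = 426.75 + 1 × 537.50/3 ≈ 606; y = 0.00 + 2 × 1075.00/3 ≈ 717.

(606, 717)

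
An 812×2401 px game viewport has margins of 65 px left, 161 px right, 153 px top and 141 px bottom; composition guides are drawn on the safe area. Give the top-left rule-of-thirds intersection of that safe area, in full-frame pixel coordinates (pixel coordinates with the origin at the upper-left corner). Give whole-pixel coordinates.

x = 260 px, y = 855 px

Content width = 812 − 65 − 161 = 586 px; content height = 2401 − 153 − 141 = 2107 px.
Top-left is one-third across and one-third down within the safe area.
x = 65 + 1 × 586/3 = 65 + 195.33 ≈ 260
y = 153 + 1 × 2107/3 = 153 + 702.33 ≈ 855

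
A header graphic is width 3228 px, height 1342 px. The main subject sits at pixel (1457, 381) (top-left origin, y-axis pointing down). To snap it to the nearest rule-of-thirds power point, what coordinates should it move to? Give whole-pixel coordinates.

x = 1076 px, y = 447 px

Third lines: x ∈ {1076, 2152}, y ∈ {447, 895}.
1457 is closer to x = 1076; 381 is closer to y = 447.
So the nearest intersection is the upper-left power point.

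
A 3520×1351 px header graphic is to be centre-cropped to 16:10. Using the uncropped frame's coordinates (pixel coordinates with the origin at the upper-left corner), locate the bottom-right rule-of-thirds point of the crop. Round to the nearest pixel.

x = 2120 px, y = 901 px

3520/1351 > 16/10, so the 16:10 crop keeps the full height 1351 and trims width to 1351 × 16/10 = 2161.60 px.
Left offset = (3520 − 2161.60)/2 = 679.20 px; top offset = 0.
Bottom-right is two-thirds across and two-thirds down within the crop:
x = 679.20 + 2 × 2161.60/3 ≈ 2120; y = 0.00 + 2 × 1351.00/3 ≈ 901.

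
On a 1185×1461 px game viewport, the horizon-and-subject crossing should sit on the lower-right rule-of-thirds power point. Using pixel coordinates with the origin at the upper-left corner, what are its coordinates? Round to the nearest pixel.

The lower-right point sits two-thirds of the way across and two-thirds of the way down.
x = 2 × 1185/3 ≈ 790; y = 2 × 1461/3 ≈ 974.

(790, 974)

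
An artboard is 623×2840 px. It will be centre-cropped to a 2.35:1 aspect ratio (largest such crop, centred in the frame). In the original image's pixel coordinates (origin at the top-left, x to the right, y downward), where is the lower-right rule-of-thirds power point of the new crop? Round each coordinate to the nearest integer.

x = 415 px, y = 1464 px

623/2840 < 2.35/1, so the 2.35:1 crop keeps the full width 623 and trims height to 623 × 1/2.35 = 265.11 px.
Top offset = (2840 − 265.11)/2 = 1287.45 px; left offset = 0.
Lower-right is two-thirds across and two-thirds down within the crop:
x = 0.00 + 2 × 623.00/3 ≈ 415; y = 1287.45 + 2 × 265.11/3 ≈ 1464.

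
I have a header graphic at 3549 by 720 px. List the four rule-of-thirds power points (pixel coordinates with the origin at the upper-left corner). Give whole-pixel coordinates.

(1183, 240), (2366, 240), (1183, 480), (2366, 480)

One third of 3549 is 1183; one third of 720 is 240.
Vertical third lines at x = 1183 and x = 2366; horizontal third lines at y = 240 and y = 480.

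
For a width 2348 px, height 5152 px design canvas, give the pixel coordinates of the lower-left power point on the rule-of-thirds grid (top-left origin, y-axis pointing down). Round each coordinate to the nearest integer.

The lower-left point sits one-third of the way across and two-thirds of the way down.
x = 1 × 2348/3 ≈ 783; y = 2 × 5152/3 ≈ 3435.

(783, 3435)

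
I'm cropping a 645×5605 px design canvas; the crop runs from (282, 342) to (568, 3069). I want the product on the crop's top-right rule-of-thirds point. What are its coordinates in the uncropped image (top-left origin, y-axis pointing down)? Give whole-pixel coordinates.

Crop width = 568 − 282 = 286 px; one third is 95.33 px.
Crop height = 3069 − 342 = 2727 px; one third is 909.00 px.
The top-right point is two-thirds across and one-third down within the crop:
x = 282 + 2 × 95.33 ≈ 473; y = 342 + 1 × 909.00 ≈ 1251.

(473, 1251)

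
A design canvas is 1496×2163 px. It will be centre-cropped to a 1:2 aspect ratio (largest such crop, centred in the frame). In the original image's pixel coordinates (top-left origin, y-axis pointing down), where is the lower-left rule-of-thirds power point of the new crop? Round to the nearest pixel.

(568, 1442)

1496/2163 > 1/2, so the 1:2 crop keeps the full height 2163 and trims width to 2163 × 1/2 = 1081.50 px.
Left offset = (1496 − 1081.50)/2 = 207.25 px; top offset = 0.
Lower-left is one-third across and two-thirds down within the crop:
x = 207.25 + 1 × 1081.50/3 ≈ 568; y = 0.00 + 2 × 2163.00/3 ≈ 1442.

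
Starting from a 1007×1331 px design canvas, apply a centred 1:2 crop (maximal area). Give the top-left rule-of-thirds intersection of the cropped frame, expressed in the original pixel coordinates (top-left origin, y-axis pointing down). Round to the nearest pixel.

(393, 444)

1007/1331 > 1/2, so the 1:2 crop keeps the full height 1331 and trims width to 1331 × 1/2 = 665.50 px.
Left offset = (1007 − 665.50)/2 = 170.75 px; top offset = 0.
Top-left is one-third across and one-third down within the crop:
x = 170.75 + 1 × 665.50/3 ≈ 393; y = 0.00 + 1 × 1331.00/3 ≈ 444.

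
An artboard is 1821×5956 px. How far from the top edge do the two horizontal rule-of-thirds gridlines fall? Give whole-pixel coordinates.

y = 1985 px and y = 3971 px

5956 / 3 = 1985.33, so the horizontal lines sit at one and two thirds of 5956.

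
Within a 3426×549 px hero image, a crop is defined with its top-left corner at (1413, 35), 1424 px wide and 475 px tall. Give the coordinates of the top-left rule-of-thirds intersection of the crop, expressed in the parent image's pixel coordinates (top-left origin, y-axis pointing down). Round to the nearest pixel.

(1888, 193)

One third of the crop width 1424 is 474.67 px.
One third of the crop height 475 is 158.33 px.
The top-left point is one-third across and one-third down within the crop:
x = 1413 + 1 × 474.67 ≈ 1888; y = 35 + 1 × 158.33 ≈ 193.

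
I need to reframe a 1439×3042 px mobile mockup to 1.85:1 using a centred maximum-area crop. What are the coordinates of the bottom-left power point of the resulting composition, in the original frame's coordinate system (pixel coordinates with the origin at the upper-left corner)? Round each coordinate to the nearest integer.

1439/3042 < 1.85/1, so the 1.85:1 crop keeps the full width 1439 and trims height to 1439 × 1/1.85 = 777.84 px.
Top offset = (3042 − 777.84)/2 = 1132.08 px; left offset = 0.
Bottom-left is one-third across and two-thirds down within the crop:
x = 0.00 + 1 × 1439.00/3 ≈ 480; y = 1132.08 + 2 × 777.84/3 ≈ 1651.

(480, 1651)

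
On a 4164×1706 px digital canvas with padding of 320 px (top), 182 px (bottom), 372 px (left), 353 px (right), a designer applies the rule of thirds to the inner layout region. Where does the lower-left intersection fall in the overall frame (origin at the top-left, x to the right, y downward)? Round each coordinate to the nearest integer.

Content width = 4164 − 372 − 353 = 3439 px; content height = 1706 − 320 − 182 = 1204 px.
Lower-left is one-third across and two-thirds down within the inner layout region.
x = 372 + 1 × 3439/3 = 372 + 1146.33 ≈ 1518
y = 320 + 2 × 1204/3 = 320 + 802.67 ≈ 1123

x = 1518 px, y = 1123 px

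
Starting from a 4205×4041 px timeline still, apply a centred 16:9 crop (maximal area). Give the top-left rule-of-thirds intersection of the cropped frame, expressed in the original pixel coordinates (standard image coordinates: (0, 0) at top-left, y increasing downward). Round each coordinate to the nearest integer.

4205/4041 < 16/9, so the 16:9 crop keeps the full width 4205 and trims height to 4205 × 9/16 = 2365.31 px.
Top offset = (4041 − 2365.31)/2 = 837.84 px; left offset = 0.
Top-left is one-third across and one-third down within the crop:
x = 0.00 + 1 × 4205.00/3 ≈ 1402; y = 837.84 + 1 × 2365.31/3 ≈ 1626.

(1402, 1626)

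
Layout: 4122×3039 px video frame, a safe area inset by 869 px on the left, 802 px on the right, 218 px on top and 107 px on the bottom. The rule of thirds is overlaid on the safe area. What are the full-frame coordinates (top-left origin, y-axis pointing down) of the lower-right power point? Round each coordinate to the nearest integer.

Content width = 4122 − 869 − 802 = 2451 px; content height = 3039 − 218 − 107 = 2714 px.
Lower-right is two-thirds across and two-thirds down within the safe area.
x = 869 + 2 × 2451/3 = 869 + 1634.00 ≈ 2503
y = 218 + 2 × 2714/3 = 218 + 1809.33 ≈ 2027

(2503, 2027)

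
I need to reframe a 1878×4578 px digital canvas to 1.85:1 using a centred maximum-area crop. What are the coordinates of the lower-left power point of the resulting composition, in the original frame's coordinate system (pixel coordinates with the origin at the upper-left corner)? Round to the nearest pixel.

x = 626 px, y = 2458 px

1878/4578 < 1.85/1, so the 1.85:1 crop keeps the full width 1878 and trims height to 1878 × 1/1.85 = 1015.14 px.
Top offset = (4578 − 1015.14)/2 = 1781.43 px; left offset = 0.
Lower-left is one-third across and two-thirds down within the crop:
x = 0.00 + 1 × 1878.00/3 ≈ 626; y = 1781.43 + 2 × 1015.14/3 ≈ 2458.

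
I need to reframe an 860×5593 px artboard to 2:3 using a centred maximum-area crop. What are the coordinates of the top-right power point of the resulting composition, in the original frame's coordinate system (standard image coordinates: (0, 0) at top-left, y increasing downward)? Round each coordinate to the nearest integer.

860/5593 < 2/3, so the 2:3 crop keeps the full width 860 and trims height to 860 × 3/2 = 1290.00 px.
Top offset = (5593 − 1290.00)/2 = 2151.50 px; left offset = 0.
Top-right is two-thirds across and one-third down within the crop:
x = 0.00 + 2 × 860.00/3 ≈ 573; y = 2151.50 + 1 × 1290.00/3 ≈ 2582.

x = 573 px, y = 2582 px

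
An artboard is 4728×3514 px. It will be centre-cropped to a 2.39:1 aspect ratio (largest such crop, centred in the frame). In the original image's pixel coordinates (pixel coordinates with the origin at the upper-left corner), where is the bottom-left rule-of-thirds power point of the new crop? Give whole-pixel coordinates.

4728/3514 < 2.39/1, so the 2.39:1 crop keeps the full width 4728 and trims height to 4728 × 1/2.39 = 1978.24 px.
Top offset = (3514 − 1978.24)/2 = 767.88 px; left offset = 0.
Bottom-left is one-third across and two-thirds down within the crop:
x = 0.00 + 1 × 4728.00/3 ≈ 1576; y = 767.88 + 2 × 1978.24/3 ≈ 2087.

(1576, 2087)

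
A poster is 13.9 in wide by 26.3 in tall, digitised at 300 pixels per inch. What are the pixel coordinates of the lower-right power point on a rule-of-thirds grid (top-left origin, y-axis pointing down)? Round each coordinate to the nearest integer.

In pixels the canvas is 13.9 × 300 = 4170 wide and 26.3 × 300 = 7890 tall.
The lower-right point is two-thirds across and two-thirds down:
x = 2 × 4170/3 ≈ 2780; y = 2 × 7890/3 ≈ 5260.

(2780, 5260)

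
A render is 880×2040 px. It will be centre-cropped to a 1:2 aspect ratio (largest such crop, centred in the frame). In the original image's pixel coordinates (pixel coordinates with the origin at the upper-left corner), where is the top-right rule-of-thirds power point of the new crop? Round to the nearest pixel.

x = 587 px, y = 727 px

880/2040 < 1/2, so the 1:2 crop keeps the full width 880 and trims height to 880 × 2/1 = 1760.00 px.
Top offset = (2040 − 1760.00)/2 = 140.00 px; left offset = 0.
Top-right is two-thirds across and one-third down within the crop:
x = 0.00 + 2 × 880.00/3 ≈ 587; y = 140.00 + 1 × 1760.00/3 ≈ 727.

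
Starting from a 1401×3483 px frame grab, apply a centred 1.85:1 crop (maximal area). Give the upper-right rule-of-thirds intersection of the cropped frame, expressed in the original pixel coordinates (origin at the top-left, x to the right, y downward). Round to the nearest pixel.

1401/3483 < 1.85/1, so the 1.85:1 crop keeps the full width 1401 and trims height to 1401 × 1/1.85 = 757.30 px.
Top offset = (3483 − 757.30)/2 = 1362.85 px; left offset = 0.
Upper-right is two-thirds across and one-third down within the crop:
x = 0.00 + 2 × 1401.00/3 ≈ 934; y = 1362.85 + 1 × 757.30/3 ≈ 1615.

x = 934 px, y = 1615 px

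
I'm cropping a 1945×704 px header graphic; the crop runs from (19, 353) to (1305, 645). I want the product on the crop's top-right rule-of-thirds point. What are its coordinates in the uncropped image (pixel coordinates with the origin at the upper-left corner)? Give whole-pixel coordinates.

x = 876 px, y = 450 px

Crop width = 1305 − 19 = 1286 px; one third is 428.67 px.
Crop height = 645 − 353 = 292 px; one third is 97.33 px.
The top-right point is two-thirds across and one-third down within the crop:
x = 19 + 2 × 428.67 ≈ 876; y = 353 + 1 × 97.33 ≈ 450.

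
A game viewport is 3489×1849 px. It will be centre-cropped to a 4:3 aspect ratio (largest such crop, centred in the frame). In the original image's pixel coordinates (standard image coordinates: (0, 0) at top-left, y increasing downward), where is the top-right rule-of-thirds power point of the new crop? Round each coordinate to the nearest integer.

3489/1849 > 4/3, so the 4:3 crop keeps the full height 1849 and trims width to 1849 × 4/3 = 2465.33 px.
Left offset = (3489 − 2465.33)/2 = 511.83 px; top offset = 0.
Top-right is two-thirds across and one-third down within the crop:
x = 511.83 + 2 × 2465.33/3 ≈ 2155; y = 0.00 + 1 × 1849.00/3 ≈ 616.

x = 2155 px, y = 616 px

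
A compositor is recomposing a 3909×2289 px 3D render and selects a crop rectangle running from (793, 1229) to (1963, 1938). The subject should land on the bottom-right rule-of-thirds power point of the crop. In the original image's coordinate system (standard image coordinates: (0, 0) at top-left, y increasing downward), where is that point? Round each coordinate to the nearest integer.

Crop width = 1963 − 793 = 1170 px; one third is 390.00 px.
Crop height = 1938 − 1229 = 709 px; one third is 236.33 px.
The bottom-right point is two-thirds across and two-thirds down within the crop:
x = 793 + 2 × 390.00 ≈ 1573; y = 1229 + 2 × 236.33 ≈ 1702.

x = 1573 px, y = 1702 px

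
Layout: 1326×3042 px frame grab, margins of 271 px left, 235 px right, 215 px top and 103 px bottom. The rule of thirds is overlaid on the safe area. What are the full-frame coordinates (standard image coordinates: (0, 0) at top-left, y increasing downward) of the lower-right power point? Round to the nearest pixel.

(818, 2031)

Content width = 1326 − 271 − 235 = 820 px; content height = 3042 − 215 − 103 = 2724 px.
Lower-right is two-thirds across and two-thirds down within the safe area.
x = 271 + 2 × 820/3 = 271 + 546.67 ≈ 818
y = 215 + 2 × 2724/3 = 215 + 1816.00 ≈ 2031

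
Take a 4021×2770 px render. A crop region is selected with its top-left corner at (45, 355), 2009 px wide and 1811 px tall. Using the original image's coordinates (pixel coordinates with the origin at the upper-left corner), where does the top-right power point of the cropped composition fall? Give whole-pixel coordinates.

(1384, 959)

One third of the crop width 2009 is 669.67 px.
One third of the crop height 1811 is 603.67 px.
The top-right point is two-thirds across and one-third down within the crop:
x = 45 + 2 × 669.67 ≈ 1384; y = 355 + 1 × 603.67 ≈ 959.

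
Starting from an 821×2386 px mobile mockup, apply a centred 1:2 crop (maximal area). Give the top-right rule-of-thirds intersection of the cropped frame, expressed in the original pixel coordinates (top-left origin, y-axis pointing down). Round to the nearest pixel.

821/2386 < 1/2, so the 1:2 crop keeps the full width 821 and trims height to 821 × 2/1 = 1642.00 px.
Top offset = (2386 − 1642.00)/2 = 372.00 px; left offset = 0.
Top-right is two-thirds across and one-third down within the crop:
x = 0.00 + 2 × 821.00/3 ≈ 547; y = 372.00 + 1 × 1642.00/3 ≈ 919.

(547, 919)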